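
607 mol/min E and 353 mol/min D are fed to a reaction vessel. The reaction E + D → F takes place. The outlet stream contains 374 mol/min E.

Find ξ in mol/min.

For E: n = n₀ − 1ξ → 374 = 607 − 1ξ, giving ξ = 233 mol/min.
Outlet amounts (n = n₀ + ν ξ):
  E: 607 − 1(233) = 374
  D: 353 − 1(233) = 120
  F: 0 + 1(233) = 233

ξ = 233 mol/min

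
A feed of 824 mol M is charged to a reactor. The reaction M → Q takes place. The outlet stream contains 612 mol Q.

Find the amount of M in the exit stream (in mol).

For Q: n = n₀ + 1ξ → 612 = 0 + 1ξ, giving ξ = 612 mol.
Outlet amounts (n = n₀ + ν ξ):
  M: 824 − 1(612) = 212
  Q: 0 + 1(612) = 612

212 mol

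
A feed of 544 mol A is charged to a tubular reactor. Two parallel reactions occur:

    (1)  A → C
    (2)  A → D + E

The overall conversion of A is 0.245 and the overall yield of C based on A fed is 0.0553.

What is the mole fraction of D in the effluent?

0.159

Yield of C: 1ξ₁ / 544 = 0.0553 → ξ₁ = 30.08 mol.
Conversion of A: 1ξ₁ + 1ξ₂ = 0.245 × 544 = 133.3 → ξ₂ = 103.2 mol.
Outlet amounts (n = n₀ + Σ ν·ξ):
  A: 544 − 1(30.08) − 1(103.2) = 410.7
  C: 0 + 1(30.08) = 30.08
  D: 0 + 1(103.2) = 103.2
  E: 0 + 1(103.2) = 103.2
Total out = 647.2 mol; y_D = 103.2 / 647.2 = 0.1595.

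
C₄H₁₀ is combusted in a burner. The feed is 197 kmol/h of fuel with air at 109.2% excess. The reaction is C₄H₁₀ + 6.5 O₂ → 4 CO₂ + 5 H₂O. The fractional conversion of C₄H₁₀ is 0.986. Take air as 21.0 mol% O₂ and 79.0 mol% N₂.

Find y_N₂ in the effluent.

0.761

Stoichiometric O₂ = 6.5 × 197 = 1280 kmol/h; O₂ fed = 1280 × 2.092 = 2679 kmol/h.
N₂ fed = 2679 × 79/21 = 10080 kmol/h.
Fuel reacted = 0.986 × 197 → ξ = 194.2 kmol/h.
Outlet (n = n₀ + ν ξ):
  C₄H₁₀: 197 − 1(194.2) = 2.758
  O₂: 2679 − 6.5(194.2) = 1416
  N₂: 10080 (inert)
  CO₂: 0 + 4(194.2) = 777
  H₂O: 0 + 5(194.2) = 971.2
Total out = 13240 kmol/h; y_N₂ = 10080 / 13240 = 0.7609.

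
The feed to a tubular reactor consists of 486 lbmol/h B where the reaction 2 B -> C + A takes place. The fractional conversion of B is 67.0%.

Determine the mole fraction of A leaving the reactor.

0.335

B reacted = 0.67 × 486 = 325.6 lbmol/h; ν_B = −2, so ξ = 325.6/2 = 162.8 lbmol/h.
Outlet amounts (n = n₀ + ν ξ):
  B: 486 − 2(162.8) = 160.4
  C: 0 + 1(162.8) = 162.8
  A: 0 + 1(162.8) = 162.8
Total out = 486 lbmol/h; y_A = 162.8 / 486 = 0.335.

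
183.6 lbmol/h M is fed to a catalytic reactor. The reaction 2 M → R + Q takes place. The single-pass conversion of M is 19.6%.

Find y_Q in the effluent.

M reacted = 0.196 × 183.6 = 35.99 lbmol/h; ν_M = −2, so ξ = 35.99/2 = 17.99 lbmol/h.
Outlet amounts (n = n₀ + ν ξ):
  M: 183.6 − 2(17.99) = 147.6
  R: 0 + 1(17.99) = 17.99
  Q: 0 + 1(17.99) = 17.99
Total out = 183.6 lbmol/h; y_Q = 17.99 / 183.6 = 0.098.

0.098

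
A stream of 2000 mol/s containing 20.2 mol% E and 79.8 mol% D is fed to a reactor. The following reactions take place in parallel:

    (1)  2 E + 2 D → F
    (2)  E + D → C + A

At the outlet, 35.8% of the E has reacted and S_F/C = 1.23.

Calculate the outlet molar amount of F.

Conversion of E: E consumed = 0.358 × 404 = 144.6 mol/s = 2ξ₁ + 1ξ₂.
Selectivity: 1ξ₁ / (1ξ₂) = 1.23 → ξ₁ = 1.23 ξ₂.
Substitute: (2·1.23 + 1) ξ₂ = 144.6 → ξ₂ = 41.8 mol/s, ξ₁ = 51.42 mol/s.
Outlet amounts (n = n₀ + Σ ν·ξ):
  E: 404 − 2(51.42) − 1(41.8) = 259.4
  D: 1596 − 2(51.42) − 1(41.8) = 1451
  F: 0 + 1(51.42) = 51.42
  C: 0 + 1(41.8) = 41.8
  A: 0 + 1(41.8) = 41.8

51.4 mol/s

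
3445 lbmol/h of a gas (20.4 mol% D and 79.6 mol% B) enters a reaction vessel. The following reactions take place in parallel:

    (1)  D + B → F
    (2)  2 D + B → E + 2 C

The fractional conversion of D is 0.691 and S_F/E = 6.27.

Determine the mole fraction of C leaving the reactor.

0.0382

Conversion of D: D consumed = 0.691 × 702.8 = 485.6 lbmol/h = 1ξ₁ + 2ξ₂.
Selectivity: 1ξ₁ / (1ξ₂) = 6.27 → ξ₁ = 6.27 ξ₂.
Substitute: (1·6.27 + 2) ξ₂ = 485.6 → ξ₂ = 58.72 lbmol/h, ξ₁ = 368.2 lbmol/h.
Outlet amounts (n = n₀ + Σ ν·ξ):
  D: 702.8 − 1(368.2) − 2(58.72) = 217.2
  B: 2742 − 1(368.2) − 1(58.72) = 2315
  F: 0 + 1(368.2) = 368.2
  E: 0 + 1(58.72) = 58.72
  C: 0 + 2(58.72) = 117.4
Total out = 3077 lbmol/h; y_C = 117.4 / 3077 = 0.03817.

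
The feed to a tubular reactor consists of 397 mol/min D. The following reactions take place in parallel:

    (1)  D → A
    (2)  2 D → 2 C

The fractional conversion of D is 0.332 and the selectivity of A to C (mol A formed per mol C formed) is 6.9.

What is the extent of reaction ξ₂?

Conversion of D: D consumed = 0.332 × 397 = 131.8 mol/min = 1ξ₁ + 2ξ₂.
Selectivity: 1ξ₁ / (2ξ₂) = 6.9 → ξ₁ = 13.8 ξ₂.
Substitute: (1·13.8 + 2) ξ₂ = 131.8 → ξ₂ = 8.342 mol/min, ξ₁ = 115.1 mol/min.
Outlet amounts (n = n₀ + Σ ν·ξ):
  D: 397 − 1(115.1) − 2(8.342) = 265.2
  A: 0 + 1(115.1) = 115.1
  C: 0 + 2(8.342) = 16.68

ξ₂ = 8.34 mol/min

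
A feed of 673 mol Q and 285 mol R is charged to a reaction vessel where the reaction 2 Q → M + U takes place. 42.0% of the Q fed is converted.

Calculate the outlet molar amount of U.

141 mol

Q reacted = 0.42 × 673 = 282.7 mol; ν_Q = −2, so ξ = 282.7/2 = 141.3 mol.
Outlet amounts (n = n₀ + ν ξ):
  Q: 673 − 2(141.3) = 390.3
  M: 0 + 1(141.3) = 141.3
  U: 0 + 1(141.3) = 141.3
  R: 285 (inert)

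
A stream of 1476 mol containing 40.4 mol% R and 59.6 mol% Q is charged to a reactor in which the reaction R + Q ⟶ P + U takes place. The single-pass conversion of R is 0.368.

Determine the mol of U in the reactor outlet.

219 mol

R reacted = 0.368 × 596.3 = 219.4 mol; ν_R = −1, so ξ = 219.4/1 = 219.4 mol.
Outlet amounts (n = n₀ + ν ξ):
  R: 596.3 − 1(219.4) = 376.9
  Q: 879.7 − 1(219.4) = 660.3
  P: 0 + 1(219.4) = 219.4
  U: 0 + 1(219.4) = 219.4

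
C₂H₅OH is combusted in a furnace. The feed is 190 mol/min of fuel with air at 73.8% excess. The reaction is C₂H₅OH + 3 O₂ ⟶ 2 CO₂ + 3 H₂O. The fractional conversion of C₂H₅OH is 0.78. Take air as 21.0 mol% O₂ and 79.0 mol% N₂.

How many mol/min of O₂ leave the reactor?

Stoichiometric O₂ = 3 × 190 = 570 mol/min; O₂ fed = 570 × 1.738 = 990.7 mol/min.
N₂ fed = 990.7 × 79/21 = 3727 mol/min.
Fuel reacted = 0.78 × 190 → ξ = 148.2 mol/min.
Outlet (n = n₀ + ν ξ):
  C₂H₅OH: 190 − 1(148.2) = 41.8
  O₂: 990.7 − 3(148.2) = 546.1
  N₂: 3727 (inert)
  CO₂: 0 + 2(148.2) = 296.4
  H₂O: 0 + 3(148.2) = 444.6

546 mol/min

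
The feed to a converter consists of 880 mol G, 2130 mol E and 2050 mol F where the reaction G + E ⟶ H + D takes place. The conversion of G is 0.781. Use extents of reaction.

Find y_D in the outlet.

G reacted = 0.781 × 880 = 687.3 mol; ν_G = −1, so ξ = 687.3/1 = 687.3 mol.
Outlet amounts (n = n₀ + ν ξ):
  G: 880 − 1(687.3) = 192.7
  E: 2130 − 1(687.3) = 1443
  H: 0 + 1(687.3) = 687.3
  D: 0 + 1(687.3) = 687.3
  F: 2050 (inert)
Total out = 5060 mol; y_D = 687.3 / 5060 = 0.1358.

0.136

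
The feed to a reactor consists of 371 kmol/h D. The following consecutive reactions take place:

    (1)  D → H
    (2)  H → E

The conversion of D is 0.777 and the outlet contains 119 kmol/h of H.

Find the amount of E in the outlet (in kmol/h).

Conversion of D: D consumed = 1ξ₁ = 0.777 × 371 → ξ₁ = 288.3 kmol/h.
H balance: n_H = 0 + 1ξ₁ − 1ξ₂ = 119 → ξ₂ = (1·288.3 − 119)/1 = 169.3 kmol/h.
Outlet amounts (n = n₀ + Σ ν·ξ):
  D: 371 − 1(288.3) = 82.73
  H: 0 + 1(288.3) − 1(169.3) = 119
  E: 0 + 1(169.3) = 169.3

169 kmol/h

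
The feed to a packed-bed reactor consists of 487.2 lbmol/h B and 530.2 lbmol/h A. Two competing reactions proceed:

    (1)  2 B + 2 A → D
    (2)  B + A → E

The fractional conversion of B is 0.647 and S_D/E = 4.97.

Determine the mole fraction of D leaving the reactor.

0.256

Conversion of B: B consumed = 0.647 × 487.2 = 315.2 lbmol/h = 2ξ₁ + 1ξ₂.
Selectivity: 1ξ₁ / (1ξ₂) = 4.97 → ξ₁ = 4.97 ξ₂.
Substitute: (2·4.97 + 1) ξ₂ = 315.2 → ξ₂ = 28.81 lbmol/h, ξ₁ = 143.2 lbmol/h.
Outlet amounts (n = n₀ + Σ ν·ξ):
  B: 487.2 − 2(143.2) − 1(28.81) = 172
  A: 530.2 − 2(143.2) − 1(28.81) = 215
  D: 0 + 1(143.2) = 143.2
  E: 0 + 1(28.81) = 28.81
Total out = 559 lbmol/h; y_D = 143.2 / 559 = 0.2562.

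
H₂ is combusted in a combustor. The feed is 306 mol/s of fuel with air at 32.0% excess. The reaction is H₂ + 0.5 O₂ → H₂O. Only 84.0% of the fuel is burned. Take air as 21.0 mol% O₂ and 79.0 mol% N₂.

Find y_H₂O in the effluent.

Stoichiometric O₂ = 0.5 × 306 = 153 mol/s; O₂ fed = 153 × 1.320 = 202 mol/s.
N₂ fed = 202 × 79/21 = 759.8 mol/s.
Fuel reacted = 0.84 × 306 → ξ = 257 mol/s.
Outlet (n = n₀ + ν ξ):
  H₂: 306 − 1(257) = 48.96
  O₂: 202 − 0.5(257) = 73.44
  N₂: 759.8 (inert)
  H₂O: 0 + 1(257) = 257
Total out = 1139 mol/s; y_H₂O = 257 / 1139 = 0.2256.

0.226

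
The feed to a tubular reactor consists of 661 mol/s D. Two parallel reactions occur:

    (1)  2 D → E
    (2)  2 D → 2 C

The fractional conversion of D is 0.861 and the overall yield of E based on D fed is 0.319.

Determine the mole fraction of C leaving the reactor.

Yield of E: 1ξ₁ / 661 = 0.319 → ξ₁ = 210.9 mol/s.
Conversion of D: 2ξ₁ + 2ξ₂ = 0.861 × 661 = 569.1 → ξ₂ = 73.7 mol/s.
Outlet amounts (n = n₀ + Σ ν·ξ):
  D: 661 − 2(210.9) − 2(73.7) = 91.88
  E: 0 + 1(210.9) = 210.9
  C: 0 + 2(73.7) = 147.4
Total out = 450.1 mol/s; y_C = 147.4 / 450.1 = 0.3275.

0.327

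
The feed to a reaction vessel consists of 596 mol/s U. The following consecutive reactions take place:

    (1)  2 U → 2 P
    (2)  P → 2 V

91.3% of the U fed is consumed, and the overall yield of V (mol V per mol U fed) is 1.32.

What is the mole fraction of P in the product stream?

0.152

Conversion of U: U consumed = 2ξ₁ = 0.913 × 596 → ξ₁ = 272.1 mol/s.
Yield of V: 2ξ₂ / 596 = 1.32 → ξ₂ = 393.4 mol/s.
Outlet amounts (n = n₀ + Σ ν·ξ):
  U: 596 − 2(272.1) = 51.85
  P: 0 + 2(272.1) − 1(393.4) = 150.8
  V: 0 + 2(393.4) = 786.7
Total out = 989.4 mol/s; y_P = 150.8 / 989.4 = 0.1524.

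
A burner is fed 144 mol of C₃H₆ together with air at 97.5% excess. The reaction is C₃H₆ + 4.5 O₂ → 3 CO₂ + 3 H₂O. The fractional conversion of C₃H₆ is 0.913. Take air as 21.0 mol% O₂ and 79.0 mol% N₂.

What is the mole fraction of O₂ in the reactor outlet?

Stoichiometric O₂ = 4.5 × 144 = 648 mol; O₂ fed = 648 × 1.975 = 1280 mol.
N₂ fed = 1280 × 79/21 = 4814 mol.
Fuel reacted = 0.913 × 144 → ξ = 131.5 mol.
Outlet (n = n₀ + ν ξ):
  C₃H₆: 144 − 1(131.5) = 12.53
  O₂: 1280 − 4.5(131.5) = 688.2
  N₂: 4814 (inert)
  CO₂: 0 + 3(131.5) = 394.4
  H₂O: 0 + 3(131.5) = 394.4
Total out = 6304 mol; y_O₂ = 688.2 / 6304 = 0.1092.

0.109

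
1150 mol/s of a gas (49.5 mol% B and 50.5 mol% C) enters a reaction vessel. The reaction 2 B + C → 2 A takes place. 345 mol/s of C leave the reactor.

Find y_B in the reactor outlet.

For C: n = n₀ − 1ξ → 345 = 580.8 − 1ξ, giving ξ = 235.8 mol/s.
Outlet amounts (n = n₀ + ν ξ):
  B: 569.2 − 2(235.8) = 97.75
  C: 580.8 − 1(235.8) = 345
  A: 0 + 2(235.8) = 471.5
Total out = 914.2 mol/s; y_B = 97.75 / 914.2 = 0.1069.

0.107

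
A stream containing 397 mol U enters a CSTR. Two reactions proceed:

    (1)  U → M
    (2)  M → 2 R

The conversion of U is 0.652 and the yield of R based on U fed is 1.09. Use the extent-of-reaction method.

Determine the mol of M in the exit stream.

Conversion of U: U consumed = 1ξ₁ = 0.652 × 397 → ξ₁ = 258.8 mol.
Yield of R: 2ξ₂ / 397 = 1.09 → ξ₂ = 216.4 mol.
Outlet amounts (n = n₀ + Σ ν·ξ):
  U: 397 − 1(258.8) = 138.2
  M: 0 + 1(258.8) − 1(216.4) = 42.48
  R: 0 + 2(216.4) = 432.7

42.5 mol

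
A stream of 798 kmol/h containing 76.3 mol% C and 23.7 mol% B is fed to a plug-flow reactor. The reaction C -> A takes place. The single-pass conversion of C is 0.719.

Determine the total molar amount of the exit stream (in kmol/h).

798 kmol/h

C reacted = 0.719 × 608.9 = 437.8 kmol/h; ν_C = −1, so ξ = 437.8/1 = 437.8 kmol/h.
Outlet amounts (n = n₀ + ν ξ):
  C: 608.9 − 1(437.8) = 171.1
  A: 0 + 1(437.8) = 437.8
  B: 189.1 (inert)
Total out = 171.1 + 437.8 + 189.1 = 798 kmol/h.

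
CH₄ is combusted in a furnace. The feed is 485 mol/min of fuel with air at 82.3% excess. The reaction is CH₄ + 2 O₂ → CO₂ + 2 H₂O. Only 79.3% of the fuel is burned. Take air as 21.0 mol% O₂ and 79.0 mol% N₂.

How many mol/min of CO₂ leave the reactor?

385 mol/min

Stoichiometric O₂ = 2 × 485 = 970 mol/min; O₂ fed = 970 × 1.823 = 1768 mol/min.
N₂ fed = 1768 × 79/21 = 6652 mol/min.
Fuel reacted = 0.793 × 485 → ξ = 384.6 mol/min.
Outlet (n = n₀ + ν ξ):
  CH₄: 485 − 1(384.6) = 100.4
  O₂: 1768 − 2(384.6) = 999.1
  N₂: 6652 (inert)
  CO₂: 0 + 1(384.6) = 384.6
  H₂O: 0 + 2(384.6) = 769.2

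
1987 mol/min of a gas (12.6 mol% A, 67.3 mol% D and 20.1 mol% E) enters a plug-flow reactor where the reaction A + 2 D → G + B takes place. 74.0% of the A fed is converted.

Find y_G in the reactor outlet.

0.103

A reacted = 0.74 × 250.4 = 185.3 mol/min; ν_A = −1, so ξ = 185.3/1 = 185.3 mol/min.
Outlet amounts (n = n₀ + ν ξ):
  A: 250.4 − 1(185.3) = 65.09
  D: 1337 − 2(185.3) = 966.7
  G: 0 + 1(185.3) = 185.3
  B: 0 + 1(185.3) = 185.3
  E: 399.4 (inert)
Total out = 1802 mol/min; y_G = 185.3 / 1802 = 0.1028.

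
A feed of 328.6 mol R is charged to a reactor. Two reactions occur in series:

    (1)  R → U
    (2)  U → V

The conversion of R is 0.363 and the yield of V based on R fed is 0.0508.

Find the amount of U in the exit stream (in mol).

103 mol

Conversion of R: R consumed = 1ξ₁ = 0.363 × 328.6 → ξ₁ = 119.3 mol.
Yield of V: 1ξ₂ / 328.6 = 0.0508 → ξ₂ = 16.69 mol.
Outlet amounts (n = n₀ + Σ ν·ξ):
  R: 328.6 − 1(119.3) = 209.3
  U: 0 + 1(119.3) − 1(16.69) = 102.6
  V: 0 + 1(16.69) = 16.69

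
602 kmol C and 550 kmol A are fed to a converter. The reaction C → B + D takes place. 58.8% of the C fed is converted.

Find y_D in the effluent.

0.235

C reacted = 0.588 × 602 = 354 kmol; ν_C = −1, so ξ = 354/1 = 354 kmol.
Outlet amounts (n = n₀ + ν ξ):
  C: 602 − 1(354) = 248
  B: 0 + 1(354) = 354
  D: 0 + 1(354) = 354
  A: 550 (inert)
Total out = 1506 kmol; y_D = 354 / 1506 = 0.235.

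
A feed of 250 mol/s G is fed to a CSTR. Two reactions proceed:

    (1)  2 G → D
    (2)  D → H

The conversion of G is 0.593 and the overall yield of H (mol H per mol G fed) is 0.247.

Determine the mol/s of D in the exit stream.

Conversion of G: G consumed = 2ξ₁ = 0.593 × 250 → ξ₁ = 74.12 mol/s.
Yield of H: 1ξ₂ / 250 = 0.247 → ξ₂ = 61.75 mol/s.
Outlet amounts (n = n₀ + Σ ν·ξ):
  G: 250 − 2(74.12) = 101.8
  D: 0 + 1(74.12) − 1(61.75) = 12.38
  H: 0 + 1(61.75) = 61.75

12.4 mol/s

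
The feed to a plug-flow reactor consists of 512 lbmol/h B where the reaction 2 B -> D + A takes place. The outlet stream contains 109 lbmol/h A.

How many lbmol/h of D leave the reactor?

For A: n = n₀ + 1ξ → 109 = 0 + 1ξ, giving ξ = 109 lbmol/h.
Outlet amounts (n = n₀ + ν ξ):
  B: 512 − 2(109) = 294
  D: 0 + 1(109) = 109
  A: 0 + 1(109) = 109

109 lbmol/h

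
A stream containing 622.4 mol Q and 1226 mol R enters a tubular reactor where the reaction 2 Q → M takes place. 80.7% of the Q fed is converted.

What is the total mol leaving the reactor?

1600 mol

Q reacted = 0.807 × 622.4 = 502.3 mol; ν_Q = −2, so ξ = 502.3/2 = 251.1 mol.
Outlet amounts (n = n₀ + ν ξ):
  Q: 622.4 − 2(251.1) = 120.1
  M: 0 + 1(251.1) = 251.1
  R: 1226 (inert)
Total out = 120.1 + 251.1 + 1226 = 1597 mol.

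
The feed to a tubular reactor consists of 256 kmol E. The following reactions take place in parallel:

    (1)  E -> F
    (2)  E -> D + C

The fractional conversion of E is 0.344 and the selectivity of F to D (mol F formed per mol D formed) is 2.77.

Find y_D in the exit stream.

Conversion of E: E consumed = 0.344 × 256 = 88.06 kmol = 1ξ₁ + 1ξ₂.
Selectivity: 1ξ₁ / (1ξ₂) = 2.77 → ξ₁ = 2.77 ξ₂.
Substitute: (1·2.77 + 1) ξ₂ = 88.06 → ξ₂ = 23.36 kmol, ξ₁ = 64.7 kmol.
Outlet amounts (n = n₀ + Σ ν·ξ):
  E: 256 − 1(64.7) − 1(23.36) = 167.9
  F: 0 + 1(64.7) = 64.7
  D: 0 + 1(23.36) = 23.36
  C: 0 + 1(23.36) = 23.36
Total out = 279.4 kmol; y_D = 23.36 / 279.4 = 0.08362.

0.0836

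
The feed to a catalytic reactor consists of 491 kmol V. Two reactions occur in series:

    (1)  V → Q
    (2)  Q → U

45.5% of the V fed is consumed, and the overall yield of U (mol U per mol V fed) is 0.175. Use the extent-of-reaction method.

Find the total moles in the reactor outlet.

491 kmol

Conversion of V: V consumed = 1ξ₁ = 0.455 × 491 → ξ₁ = 223.4 kmol.
Yield of U: 1ξ₂ / 491 = 0.175 → ξ₂ = 85.92 kmol.
Outlet amounts (n = n₀ + Σ ν·ξ):
  V: 491 − 1(223.4) = 267.6
  Q: 0 + 1(223.4) − 1(85.92) = 137.5
  U: 0 + 1(85.92) = 85.92
Total out = 267.6 + 137.5 + 85.92 = 491 kmol.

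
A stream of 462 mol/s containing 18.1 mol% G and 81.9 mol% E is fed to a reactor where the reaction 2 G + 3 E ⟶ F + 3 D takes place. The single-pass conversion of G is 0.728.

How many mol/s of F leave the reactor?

G reacted = 0.728 × 83.62 = 60.88 mol/s; ν_G = −2, so ξ = 60.88/2 = 30.44 mol/s.
Outlet amounts (n = n₀ + ν ξ):
  G: 83.62 − 2(30.44) = 22.75
  E: 378.4 − 3(30.44) = 287.1
  F: 0 + 1(30.44) = 30.44
  D: 0 + 3(30.44) = 91.32

30.4 mol/s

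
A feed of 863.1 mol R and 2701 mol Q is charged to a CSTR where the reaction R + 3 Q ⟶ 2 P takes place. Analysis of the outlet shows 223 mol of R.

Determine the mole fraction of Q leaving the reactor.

0.342

For R: n = n₀ − 1ξ → 223 = 863.1 − 1ξ, giving ξ = 640.1 mol.
Outlet amounts (n = n₀ + ν ξ):
  R: 863.1 − 1(640.1) = 223
  Q: 2701 − 3(640.1) = 780.7
  P: 0 + 2(640.1) = 1280
Total out = 2284 mol; y_Q = 780.7 / 2284 = 0.3418.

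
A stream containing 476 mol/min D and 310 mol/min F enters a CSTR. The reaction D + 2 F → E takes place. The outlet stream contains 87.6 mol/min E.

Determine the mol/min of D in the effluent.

For E: n = n₀ + 1ξ → 87.6 = 0 + 1ξ, giving ξ = 87.6 mol/min.
Outlet amounts (n = n₀ + ν ξ):
  D: 476 − 1(87.6) = 388.4
  F: 310 − 2(87.6) = 134.8
  E: 0 + 1(87.6) = 87.6

388 mol/min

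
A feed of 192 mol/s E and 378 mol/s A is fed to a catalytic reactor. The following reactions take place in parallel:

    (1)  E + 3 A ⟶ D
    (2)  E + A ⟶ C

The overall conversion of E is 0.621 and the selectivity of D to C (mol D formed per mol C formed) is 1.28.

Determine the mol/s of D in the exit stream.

Conversion of E: E consumed = 0.621 × 192 = 119.2 mol/s = 1ξ₁ + 1ξ₂.
Selectivity: 1ξ₁ / (1ξ₂) = 1.28 → ξ₁ = 1.28 ξ₂.
Substitute: (1·1.28 + 1) ξ₂ = 119.2 → ξ₂ = 52.29 mol/s, ξ₁ = 66.94 mol/s.
Outlet amounts (n = n₀ + Σ ν·ξ):
  E: 192 − 1(66.94) − 1(52.29) = 72.77
  A: 378 − 3(66.94) − 1(52.29) = 124.9
  D: 0 + 1(66.94) = 66.94
  C: 0 + 1(52.29) = 52.29

66.9 mol/s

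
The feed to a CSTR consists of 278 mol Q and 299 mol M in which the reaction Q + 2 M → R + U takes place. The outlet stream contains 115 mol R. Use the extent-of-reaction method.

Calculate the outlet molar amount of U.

115 mol

For R: n = n₀ + 1ξ → 115 = 0 + 1ξ, giving ξ = 115 mol.
Outlet amounts (n = n₀ + ν ξ):
  Q: 278 − 1(115) = 163
  M: 299 − 2(115) = 69
  R: 0 + 1(115) = 115
  U: 0 + 1(115) = 115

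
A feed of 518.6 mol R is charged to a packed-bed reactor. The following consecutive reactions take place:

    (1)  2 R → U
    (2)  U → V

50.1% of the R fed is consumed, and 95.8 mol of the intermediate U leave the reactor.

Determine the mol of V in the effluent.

34.1 mol

Conversion of R: R consumed = 2ξ₁ = 0.501 × 518.6 → ξ₁ = 129.9 mol.
U balance: n_U = 0 + 1ξ₁ − 1ξ₂ = 95.8 → ξ₂ = (1·129.9 − 95.8)/1 = 34.11 mol.
Outlet amounts (n = n₀ + Σ ν·ξ):
  R: 518.6 − 2(129.9) = 258.8
  U: 0 + 1(129.9) − 1(34.11) = 95.8
  V: 0 + 1(34.11) = 34.11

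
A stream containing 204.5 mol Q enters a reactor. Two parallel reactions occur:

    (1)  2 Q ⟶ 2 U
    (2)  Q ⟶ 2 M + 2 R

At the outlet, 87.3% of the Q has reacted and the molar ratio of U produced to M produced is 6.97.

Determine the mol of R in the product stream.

23.9 mol

Conversion of Q: Q consumed = 0.873 × 204.5 = 178.5 mol = 2ξ₁ + 1ξ₂.
Selectivity: 2ξ₁ / (2ξ₂) = 6.97 → ξ₁ = 6.97 ξ₂.
Substitute: (2·6.97 + 1) ξ₂ = 178.5 → ξ₂ = 11.95 mol, ξ₁ = 83.29 mol.
Outlet amounts (n = n₀ + Σ ν·ξ):
  Q: 204.5 − 2(83.29) − 1(11.95) = 25.97
  U: 0 + 2(83.29) = 166.6
  M: 0 + 2(11.95) = 23.9
  R: 0 + 2(11.95) = 23.9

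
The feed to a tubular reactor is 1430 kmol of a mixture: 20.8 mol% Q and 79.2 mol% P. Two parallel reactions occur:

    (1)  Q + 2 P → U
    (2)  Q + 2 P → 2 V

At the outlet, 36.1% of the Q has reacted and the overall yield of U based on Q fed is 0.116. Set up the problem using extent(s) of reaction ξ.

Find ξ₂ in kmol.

ξ₂ = 72.9 kmol

Yield of U: 1ξ₁ / 297.4 = 0.116 → ξ₁ = 34.5 kmol.
Conversion of Q: 1ξ₁ + 1ξ₂ = 0.361 × 297.4 = 107.4 → ξ₂ = 72.87 kmol.
Outlet amounts (n = n₀ + Σ ν·ξ):
  Q: 297.4 − 1(34.5) − 1(72.87) = 190.1
  P: 1133 − 2(34.5) − 2(72.87) = 917.8
  U: 0 + 1(34.5) = 34.5
  V: 0 + 2(72.87) = 145.7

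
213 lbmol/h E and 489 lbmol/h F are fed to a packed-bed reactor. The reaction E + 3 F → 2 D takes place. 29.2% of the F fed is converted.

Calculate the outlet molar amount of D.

F reacted = 0.292 × 489 = 142.8 lbmol/h; ν_F = −3, so ξ = 142.8/3 = 47.6 lbmol/h.
Outlet amounts (n = n₀ + ν ξ):
  E: 213 − 1(47.6) = 165.4
  F: 489 − 3(47.6) = 346.2
  D: 0 + 2(47.6) = 95.19

95.2 lbmol/h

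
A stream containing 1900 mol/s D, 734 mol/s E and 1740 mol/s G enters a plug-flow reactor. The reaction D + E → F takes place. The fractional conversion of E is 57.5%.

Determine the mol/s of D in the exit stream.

E reacted = 0.575 × 734 = 422 mol/s; ν_E = −1, so ξ = 422/1 = 422 mol/s.
Outlet amounts (n = n₀ + ν ξ):
  D: 1900 − 1(422) = 1478
  E: 734 − 1(422) = 312
  F: 0 + 1(422) = 422
  G: 1740 (inert)

1480 mol/s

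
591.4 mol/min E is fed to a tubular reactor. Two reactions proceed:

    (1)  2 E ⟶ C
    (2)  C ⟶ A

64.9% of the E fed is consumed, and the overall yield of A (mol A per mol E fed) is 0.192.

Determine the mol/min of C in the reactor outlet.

78.4 mol/min

Conversion of E: E consumed = 2ξ₁ = 0.649 × 591.4 → ξ₁ = 191.9 mol/min.
Yield of A: 1ξ₂ / 591.4 = 0.192 → ξ₂ = 113.5 mol/min.
Outlet amounts (n = n₀ + Σ ν·ξ):
  E: 591.4 − 2(191.9) = 207.6
  C: 0 + 1(191.9) − 1(113.5) = 78.36
  A: 0 + 1(113.5) = 113.5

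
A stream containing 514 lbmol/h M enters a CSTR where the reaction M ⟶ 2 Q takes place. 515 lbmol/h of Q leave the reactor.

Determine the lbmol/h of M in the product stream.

For Q: n = n₀ + 2ξ → 515 = 0 + 2ξ, giving ξ = 257.5 lbmol/h.
Outlet amounts (n = n₀ + ν ξ):
  M: 514 − 1(257.5) = 256.5
  Q: 0 + 2(257.5) = 515

256 lbmol/h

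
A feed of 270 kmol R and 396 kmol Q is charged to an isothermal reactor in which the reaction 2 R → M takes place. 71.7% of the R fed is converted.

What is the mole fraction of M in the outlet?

R reacted = 0.717 × 270 = 193.6 kmol; ν_R = −2, so ξ = 193.6/2 = 96.8 kmol.
Outlet amounts (n = n₀ + ν ξ):
  R: 270 − 2(96.8) = 76.41
  M: 0 + 1(96.8) = 96.8
  Q: 396 (inert)
Total out = 569.2 kmol; y_M = 96.8 / 569.2 = 0.1701.

0.17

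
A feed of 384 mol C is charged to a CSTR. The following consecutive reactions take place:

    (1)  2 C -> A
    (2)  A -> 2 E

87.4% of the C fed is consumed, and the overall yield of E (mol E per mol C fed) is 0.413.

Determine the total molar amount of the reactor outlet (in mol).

295 mol

Conversion of C: C consumed = 2ξ₁ = 0.874 × 384 → ξ₁ = 167.8 mol.
Yield of E: 2ξ₂ / 384 = 0.413 → ξ₂ = 79.3 mol.
Outlet amounts (n = n₀ + Σ ν·ξ):
  C: 384 − 2(167.8) = 48.38
  A: 0 + 1(167.8) − 1(79.3) = 88.51
  E: 0 + 2(79.3) = 158.6
Total out = 48.38 + 88.51 + 158.6 = 295.5 mol.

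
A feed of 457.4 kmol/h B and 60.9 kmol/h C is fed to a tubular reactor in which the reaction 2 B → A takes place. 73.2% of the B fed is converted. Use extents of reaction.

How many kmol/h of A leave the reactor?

B reacted = 0.732 × 457.4 = 334.8 kmol/h; ν_B = −2, so ξ = 334.8/2 = 167.4 kmol/h.
Outlet amounts (n = n₀ + ν ξ):
  B: 457.4 − 2(167.4) = 122.6
  A: 0 + 1(167.4) = 167.4
  C: 60.9 (inert)

167 kmol/h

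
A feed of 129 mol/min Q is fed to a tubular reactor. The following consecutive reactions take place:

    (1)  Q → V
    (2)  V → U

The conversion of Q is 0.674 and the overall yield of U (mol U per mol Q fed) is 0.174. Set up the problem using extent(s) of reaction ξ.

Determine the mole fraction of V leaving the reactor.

0.5

Conversion of Q: Q consumed = 1ξ₁ = 0.674 × 129 → ξ₁ = 86.95 mol/min.
Yield of U: 1ξ₂ / 129 = 0.174 → ξ₂ = 22.45 mol/min.
Outlet amounts (n = n₀ + Σ ν·ξ):
  Q: 129 − 1(86.95) = 42.05
  V: 0 + 1(86.95) − 1(22.45) = 64.5
  U: 0 + 1(22.45) = 22.45
Total out = 129 mol/min; y_V = 64.5 / 129 = 0.5.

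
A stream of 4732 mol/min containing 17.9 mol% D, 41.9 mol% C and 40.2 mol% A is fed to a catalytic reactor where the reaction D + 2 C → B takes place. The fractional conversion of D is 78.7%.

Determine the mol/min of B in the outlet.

667 mol/min

D reacted = 0.787 × 847 = 666.6 mol/min; ν_D = −1, so ξ = 666.6/1 = 666.6 mol/min.
Outlet amounts (n = n₀ + ν ξ):
  D: 847 − 1(666.6) = 180.4
  C: 1983 − 2(666.6) = 649.5
  B: 0 + 1(666.6) = 666.6
  A: 1902 (inert)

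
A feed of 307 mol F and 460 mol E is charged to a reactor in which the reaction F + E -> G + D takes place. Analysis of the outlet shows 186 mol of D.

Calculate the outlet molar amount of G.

For D: n = n₀ + 1ξ → 186 = 0 + 1ξ, giving ξ = 186 mol.
Outlet amounts (n = n₀ + ν ξ):
  F: 307 − 1(186) = 121
  E: 460 − 1(186) = 274
  G: 0 + 1(186) = 186
  D: 0 + 1(186) = 186

186 mol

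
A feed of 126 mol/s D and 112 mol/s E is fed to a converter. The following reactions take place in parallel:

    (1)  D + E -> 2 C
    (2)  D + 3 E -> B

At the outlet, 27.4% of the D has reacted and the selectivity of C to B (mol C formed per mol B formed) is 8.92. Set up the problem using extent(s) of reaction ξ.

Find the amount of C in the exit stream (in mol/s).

Conversion of D: D consumed = 0.274 × 126 = 34.52 mol/s = 1ξ₁ + 1ξ₂.
Selectivity: 2ξ₁ / (1ξ₂) = 8.92 → ξ₁ = 4.46 ξ₂.
Substitute: (1·4.46 + 1) ξ₂ = 34.52 → ξ₂ = 6.323 mol/s, ξ₁ = 28.2 mol/s.
Outlet amounts (n = n₀ + Σ ν·ξ):
  D: 126 − 1(28.2) − 1(6.323) = 91.48
  E: 112 − 1(28.2) − 3(6.323) = 64.83
  C: 0 + 2(28.2) = 56.4
  B: 0 + 1(6.323) = 6.323

56.4 mol/s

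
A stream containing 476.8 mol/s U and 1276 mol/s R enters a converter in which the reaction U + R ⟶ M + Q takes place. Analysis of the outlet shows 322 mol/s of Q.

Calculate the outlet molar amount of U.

For Q: n = n₀ + 1ξ → 322 = 0 + 1ξ, giving ξ = 322 mol/s.
Outlet amounts (n = n₀ + ν ξ):
  U: 476.8 − 1(322) = 154.8
  R: 1276 − 1(322) = 954
  M: 0 + 1(322) = 322
  Q: 0 + 1(322) = 322

155 mol/s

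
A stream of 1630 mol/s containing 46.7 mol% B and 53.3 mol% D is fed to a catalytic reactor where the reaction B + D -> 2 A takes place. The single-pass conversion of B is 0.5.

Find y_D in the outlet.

0.299

B reacted = 0.5 × 761.2 = 380.6 mol/s; ν_B = −1, so ξ = 380.6/1 = 380.6 mol/s.
Outlet amounts (n = n₀ + ν ξ):
  B: 761.2 − 1(380.6) = 380.6
  D: 868.8 − 1(380.6) = 488.2
  A: 0 + 2(380.6) = 761.2
Total out = 1630 mol/s; y_D = 488.2 / 1630 = 0.2995.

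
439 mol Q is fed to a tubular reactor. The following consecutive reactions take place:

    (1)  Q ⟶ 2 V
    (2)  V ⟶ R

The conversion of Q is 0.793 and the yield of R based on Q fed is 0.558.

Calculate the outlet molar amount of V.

Conversion of Q: Q consumed = 1ξ₁ = 0.793 × 439 → ξ₁ = 348.1 mol.
Yield of R: 1ξ₂ / 439 = 0.558 → ξ₂ = 245 mol.
Outlet amounts (n = n₀ + Σ ν·ξ):
  Q: 439 − 1(348.1) = 90.87
  V: 0 + 2(348.1) − 1(245) = 451.3
  R: 0 + 1(245) = 245

451 mol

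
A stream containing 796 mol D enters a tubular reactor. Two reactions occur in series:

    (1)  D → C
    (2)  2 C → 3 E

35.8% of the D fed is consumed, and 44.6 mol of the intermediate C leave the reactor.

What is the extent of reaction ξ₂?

ξ₂ = 120 mol

Conversion of D: D consumed = 1ξ₁ = 0.358 × 796 → ξ₁ = 285 mol.
C balance: n_C = 0 + 1ξ₁ − 2ξ₂ = 44.6 → ξ₂ = (1·285 − 44.6)/2 = 120.2 mol.
Outlet amounts (n = n₀ + Σ ν·ξ):
  D: 796 − 1(285) = 511
  C: 0 + 1(285) − 2(120.2) = 44.6
  E: 0 + 3(120.2) = 360.6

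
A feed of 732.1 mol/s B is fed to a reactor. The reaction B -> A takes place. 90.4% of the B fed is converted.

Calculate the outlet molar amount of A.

662 mol/s

B reacted = 0.904 × 732.1 = 661.8 mol/s; ν_B = −1, so ξ = 661.8/1 = 661.8 mol/s.
Outlet amounts (n = n₀ + ν ξ):
  B: 732.1 − 1(661.8) = 70.28
  A: 0 + 1(661.8) = 661.8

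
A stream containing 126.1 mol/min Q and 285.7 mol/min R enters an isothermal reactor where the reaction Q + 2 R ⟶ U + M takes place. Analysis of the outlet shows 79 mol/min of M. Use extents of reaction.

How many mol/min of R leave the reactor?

For M: n = n₀ + 1ξ → 79 = 0 + 1ξ, giving ξ = 79 mol/min.
Outlet amounts (n = n₀ + ν ξ):
  Q: 126.1 − 1(79) = 47.1
  R: 285.7 − 2(79) = 127.7
  U: 0 + 1(79) = 79
  M: 0 + 1(79) = 79

128 mol/min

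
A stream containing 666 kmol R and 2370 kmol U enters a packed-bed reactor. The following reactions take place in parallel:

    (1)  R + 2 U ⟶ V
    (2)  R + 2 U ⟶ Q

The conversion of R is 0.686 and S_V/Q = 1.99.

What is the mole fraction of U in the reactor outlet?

Conversion of R: R consumed = 0.686 × 666 = 456.9 kmol = 1ξ₁ + 1ξ₂.
Selectivity: 1ξ₁ / (1ξ₂) = 1.99 → ξ₁ = 1.99 ξ₂.
Substitute: (1·1.99 + 1) ξ₂ = 456.9 → ξ₂ = 152.8 kmol, ξ₁ = 304.1 kmol.
Outlet amounts (n = n₀ + Σ ν·ξ):
  R: 666 − 1(304.1) − 1(152.8) = 209.1
  U: 2370 − 2(304.1) − 2(152.8) = 1456
  V: 0 + 1(304.1) = 304.1
  Q: 0 + 1(152.8) = 152.8
Total out = 2122 kmol; y_U = 1456 / 2122 = 0.6862.

0.686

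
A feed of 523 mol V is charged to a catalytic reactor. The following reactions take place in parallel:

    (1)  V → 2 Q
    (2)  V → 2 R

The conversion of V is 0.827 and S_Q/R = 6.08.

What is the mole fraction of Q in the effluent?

0.777

Conversion of V: V consumed = 0.827 × 523 = 432.5 mol = 1ξ₁ + 1ξ₂.
Selectivity: 2ξ₁ / (2ξ₂) = 6.08 → ξ₁ = 6.08 ξ₂.
Substitute: (1·6.08 + 1) ξ₂ = 432.5 → ξ₂ = 61.09 mol, ξ₁ = 371.4 mol.
Outlet amounts (n = n₀ + Σ ν·ξ):
  V: 523 − 1(371.4) − 1(61.09) = 90.48
  Q: 0 + 2(371.4) = 742.9
  R: 0 + 2(61.09) = 122.2
Total out = 955.5 mol; y_Q = 742.9 / 955.5 = 0.7774.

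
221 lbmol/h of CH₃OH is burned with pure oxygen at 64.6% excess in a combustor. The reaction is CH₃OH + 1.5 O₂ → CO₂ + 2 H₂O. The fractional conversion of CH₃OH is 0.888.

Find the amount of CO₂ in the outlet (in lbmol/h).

196 lbmol/h

Stoichiometric O₂ = 1.5 × 221 = 331.5 lbmol/h; O₂ fed = 331.5 × 1.646 = 545.6 lbmol/h.
Fuel reacted = 0.888 × 221 → ξ = 196.2 lbmol/h.
Outlet (n = n₀ + ν ξ):
  CH₃OH: 221 − 1(196.2) = 24.75
  O₂: 545.6 − 1.5(196.2) = 251.3
  CO₂: 0 + 1(196.2) = 196.2
  H₂O: 0 + 2(196.2) = 392.5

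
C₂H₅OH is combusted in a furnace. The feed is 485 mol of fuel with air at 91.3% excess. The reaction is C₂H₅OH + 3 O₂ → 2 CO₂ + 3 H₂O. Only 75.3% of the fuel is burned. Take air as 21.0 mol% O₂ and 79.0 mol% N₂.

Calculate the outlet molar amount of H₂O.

Stoichiometric O₂ = 3 × 485 = 1455 mol; O₂ fed = 1455 × 1.913 = 2783 mol.
N₂ fed = 2783 × 79/21 = 10470 mol.
Fuel reacted = 0.753 × 485 → ξ = 365.2 mol.
Outlet (n = n₀ + ν ξ):
  C₂H₅OH: 485 − 1(365.2) = 119.8
  O₂: 2783 − 3(365.2) = 1688
  N₂: 10470 (inert)
  CO₂: 0 + 2(365.2) = 730.4
  H₂O: 0 + 3(365.2) = 1096

1100 mol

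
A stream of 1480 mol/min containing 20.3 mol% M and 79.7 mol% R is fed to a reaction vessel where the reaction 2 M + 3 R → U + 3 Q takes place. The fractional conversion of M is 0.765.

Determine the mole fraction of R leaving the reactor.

M reacted = 0.765 × 300.4 = 229.8 mol/min; ν_M = −2, so ξ = 229.8/2 = 114.9 mol/min.
Outlet amounts (n = n₀ + ν ξ):
  M: 300.4 − 2(114.9) = 70.6
  R: 1180 − 3(114.9) = 834.8
  U: 0 + 1(114.9) = 114.9
  Q: 0 + 3(114.9) = 344.8
Total out = 1365 mol/min; y_R = 834.8 / 1365 = 0.6115.

0.612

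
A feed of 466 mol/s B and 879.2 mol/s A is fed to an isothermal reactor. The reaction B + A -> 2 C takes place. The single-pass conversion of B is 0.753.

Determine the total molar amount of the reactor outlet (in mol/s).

B reacted = 0.753 × 466 = 350.9 mol/s; ν_B = −1, so ξ = 350.9/1 = 350.9 mol/s.
Outlet amounts (n = n₀ + ν ξ):
  B: 466 − 1(350.9) = 115.1
  A: 879.2 − 1(350.9) = 528.3
  C: 0 + 2(350.9) = 701.8
Total out = 115.1 + 528.3 + 701.8 = 1345 mol/s.

1350 mol/s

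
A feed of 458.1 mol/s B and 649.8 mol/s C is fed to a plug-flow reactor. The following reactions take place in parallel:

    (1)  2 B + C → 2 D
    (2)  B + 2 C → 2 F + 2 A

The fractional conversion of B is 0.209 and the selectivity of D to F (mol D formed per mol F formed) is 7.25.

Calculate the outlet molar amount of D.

Conversion of B: B consumed = 0.209 × 458.1 = 95.74 mol/s = 2ξ₁ + 1ξ₂.
Selectivity: 2ξ₁ / (2ξ₂) = 7.25 → ξ₁ = 7.25 ξ₂.
Substitute: (2·7.25 + 1) ξ₂ = 95.74 → ξ₂ = 6.177 mol/s, ξ₁ = 44.78 mol/s.
Outlet amounts (n = n₀ + Σ ν·ξ):
  B: 458.1 − 2(44.78) − 1(6.177) = 362.4
  C: 649.8 − 1(44.78) − 2(6.177) = 592.7
  D: 0 + 2(44.78) = 89.57
  F: 0 + 2(6.177) = 12.35
  A: 0 + 2(6.177) = 12.35

89.6 mol/s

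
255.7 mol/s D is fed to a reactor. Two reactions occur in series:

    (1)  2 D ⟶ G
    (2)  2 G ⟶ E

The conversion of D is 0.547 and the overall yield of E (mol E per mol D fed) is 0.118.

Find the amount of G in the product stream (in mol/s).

Conversion of D: D consumed = 2ξ₁ = 0.547 × 255.7 → ξ₁ = 69.93 mol/s.
Yield of E: 1ξ₂ / 255.7 = 0.118 → ξ₂ = 30.17 mol/s.
Outlet amounts (n = n₀ + Σ ν·ξ):
  D: 255.7 − 2(69.93) = 115.8
  G: 0 + 1(69.93) − 2(30.17) = 9.589
  E: 0 + 1(30.17) = 30.17

9.59 mol/s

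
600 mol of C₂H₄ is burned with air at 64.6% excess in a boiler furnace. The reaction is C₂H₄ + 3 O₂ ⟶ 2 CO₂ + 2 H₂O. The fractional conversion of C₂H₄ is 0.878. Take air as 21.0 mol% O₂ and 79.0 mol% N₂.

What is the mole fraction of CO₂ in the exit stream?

0.0716

Stoichiometric O₂ = 3 × 600 = 1800 mol; O₂ fed = 1800 × 1.646 = 2963 mol.
N₂ fed = 2963 × 79/21 = 11150 mol.
Fuel reacted = 0.878 × 600 → ξ = 526.8 mol.
Outlet (n = n₀ + ν ξ):
  C₂H₄: 600 − 1(526.8) = 73.2
  O₂: 2963 − 3(526.8) = 1382
  N₂: 11150 (inert)
  CO₂: 0 + 2(526.8) = 1054
  H₂O: 0 + 2(526.8) = 1054
Total out = 14710 mol; y_CO₂ = 1054 / 14710 = 0.07163.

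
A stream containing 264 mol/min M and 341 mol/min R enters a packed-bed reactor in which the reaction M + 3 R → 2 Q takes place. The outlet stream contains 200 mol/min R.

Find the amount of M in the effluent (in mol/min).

For R: n = n₀ − 3ξ → 200 = 341 − 3ξ, giving ξ = 47 mol/min.
Outlet amounts (n = n₀ + ν ξ):
  M: 264 − 1(47) = 217
  R: 341 − 3(47) = 200
  Q: 0 + 2(47) = 94

217 mol/min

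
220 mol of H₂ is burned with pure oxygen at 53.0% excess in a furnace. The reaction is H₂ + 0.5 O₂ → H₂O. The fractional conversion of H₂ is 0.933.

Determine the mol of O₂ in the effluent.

Stoichiometric O₂ = 0.5 × 220 = 110 mol; O₂ fed = 110 × 1.530 = 168.3 mol.
Fuel reacted = 0.933 × 220 → ξ = 205.3 mol.
Outlet (n = n₀ + ν ξ):
  H₂: 220 − 1(205.3) = 14.74
  O₂: 168.3 − 0.5(205.3) = 65.67
  H₂O: 0 + 1(205.3) = 205.3

65.7 mol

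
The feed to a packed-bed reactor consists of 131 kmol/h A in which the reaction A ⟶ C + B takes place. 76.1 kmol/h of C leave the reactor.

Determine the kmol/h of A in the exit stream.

54.9 kmol/h

For C: n = n₀ + 1ξ → 76.1 = 0 + 1ξ, giving ξ = 76.1 kmol/h.
Outlet amounts (n = n₀ + ν ξ):
  A: 131 − 1(76.1) = 54.9
  C: 0 + 1(76.1) = 76.1
  B: 0 + 1(76.1) = 76.1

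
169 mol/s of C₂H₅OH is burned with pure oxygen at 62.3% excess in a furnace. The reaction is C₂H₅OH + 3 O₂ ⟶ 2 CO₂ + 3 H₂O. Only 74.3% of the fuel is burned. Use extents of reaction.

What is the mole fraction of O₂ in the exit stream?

0.399

Stoichiometric O₂ = 3 × 169 = 507 mol/s; O₂ fed = 507 × 1.623 = 822.9 mol/s.
Fuel reacted = 0.743 × 169 → ξ = 125.6 mol/s.
Outlet (n = n₀ + ν ξ):
  C₂H₅OH: 169 − 1(125.6) = 43.43
  O₂: 822.9 − 3(125.6) = 446.2
  CO₂: 0 + 2(125.6) = 251.1
  H₂O: 0 + 3(125.6) = 376.7
Total out = 1117 mol/s; y_O₂ = 446.2 / 1117 = 0.3993.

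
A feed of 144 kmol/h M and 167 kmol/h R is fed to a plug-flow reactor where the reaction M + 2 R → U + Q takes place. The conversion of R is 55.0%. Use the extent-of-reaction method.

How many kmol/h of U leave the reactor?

R reacted = 0.55 × 167 = 91.85 kmol/h; ν_R = −2, so ξ = 91.85/2 = 45.93 kmol/h.
Outlet amounts (n = n₀ + ν ξ):
  M: 144 − 1(45.93) = 98.07
  R: 167 − 2(45.93) = 75.15
  U: 0 + 1(45.93) = 45.93
  Q: 0 + 1(45.93) = 45.93

45.9 kmol/h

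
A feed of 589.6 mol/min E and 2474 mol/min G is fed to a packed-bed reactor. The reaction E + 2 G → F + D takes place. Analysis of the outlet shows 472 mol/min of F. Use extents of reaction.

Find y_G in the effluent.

For F: n = n₀ + 1ξ → 472 = 0 + 1ξ, giving ξ = 472 mol/min.
Outlet amounts (n = n₀ + ν ξ):
  E: 589.6 − 1(472) = 117.6
  G: 2474 − 2(472) = 1530
  F: 0 + 1(472) = 472
  D: 0 + 1(472) = 472
Total out = 2592 mol/min; y_G = 1530 / 2592 = 0.5904.

0.59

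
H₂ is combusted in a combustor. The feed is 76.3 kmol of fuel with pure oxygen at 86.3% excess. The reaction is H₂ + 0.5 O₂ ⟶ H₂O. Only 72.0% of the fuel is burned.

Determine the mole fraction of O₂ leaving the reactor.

Stoichiometric O₂ = 0.5 × 76.3 = 38.15 kmol; O₂ fed = 38.15 × 1.863 = 71.07 kmol.
Fuel reacted = 0.72 × 76.3 → ξ = 54.94 kmol.
Outlet (n = n₀ + ν ξ):
  H₂: 76.3 − 1(54.94) = 21.36
  O₂: 71.07 − 0.5(54.94) = 43.61
  H₂O: 0 + 1(54.94) = 54.94
Total out = 119.9 kmol; y_O₂ = 43.61 / 119.9 = 0.3637.

0.364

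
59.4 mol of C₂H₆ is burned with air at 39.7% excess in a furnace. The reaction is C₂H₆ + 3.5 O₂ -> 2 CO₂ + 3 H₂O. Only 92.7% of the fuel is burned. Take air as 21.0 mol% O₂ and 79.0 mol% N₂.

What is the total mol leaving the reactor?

1470 mol

Stoichiometric O₂ = 3.5 × 59.4 = 207.9 mol; O₂ fed = 207.9 × 1.397 = 290.4 mol.
N₂ fed = 290.4 × 79/21 = 1093 mol.
Fuel reacted = 0.927 × 59.4 → ξ = 55.06 mol.
Outlet (n = n₀ + ν ξ):
  C₂H₆: 59.4 − 1(55.06) = 4.336
  O₂: 290.4 − 3.5(55.06) = 97.71
  N₂: 1093 (inert)
  CO₂: 0 + 2(55.06) = 110.1
  H₂O: 0 + 3(55.06) = 165.2
Total out = 4.336 + 97.71 + 1093 + 110.1 + 165.2 = 1470 mol.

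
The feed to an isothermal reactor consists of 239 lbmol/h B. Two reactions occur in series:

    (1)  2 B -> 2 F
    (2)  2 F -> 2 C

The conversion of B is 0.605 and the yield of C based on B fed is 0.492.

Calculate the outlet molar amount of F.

27 lbmol/h

Conversion of B: B consumed = 2ξ₁ = 0.605 × 239 → ξ₁ = 72.3 lbmol/h.
Yield of C: 2ξ₂ / 239 = 0.492 → ξ₂ = 58.79 lbmol/h.
Outlet amounts (n = n₀ + Σ ν·ξ):
  B: 239 − 2(72.3) = 94.41
  F: 0 + 2(72.3) − 2(58.79) = 27.01
  C: 0 + 2(58.79) = 117.6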